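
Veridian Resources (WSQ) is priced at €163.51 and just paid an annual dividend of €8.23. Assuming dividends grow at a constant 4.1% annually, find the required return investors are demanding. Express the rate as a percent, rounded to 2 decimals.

Rearranging the constant-growth DDM: r = D₁/P₀ + g.
D₁ = 8.23 × (1 + 0.041) = 8.5674.
r = 8.5674 / 163.51 + 0.041 = 0.05240 + 0.041 = 0.09340

9.34%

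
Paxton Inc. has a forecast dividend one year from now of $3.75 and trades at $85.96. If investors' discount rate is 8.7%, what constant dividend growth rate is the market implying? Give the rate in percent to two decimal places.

4.34%

From P₀ = D₁/(r − g), the implied growth is g = r − D₁/P₀.
g = 0.087 − 3.75/85.96 = 0.087 − 0.04362 = 0.04338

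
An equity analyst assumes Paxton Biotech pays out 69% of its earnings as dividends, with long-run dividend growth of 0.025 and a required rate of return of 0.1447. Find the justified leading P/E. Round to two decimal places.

5.76

Justified leading P/E = b/(r−g) = 0.69/(0.1447−0.025) = 5.7644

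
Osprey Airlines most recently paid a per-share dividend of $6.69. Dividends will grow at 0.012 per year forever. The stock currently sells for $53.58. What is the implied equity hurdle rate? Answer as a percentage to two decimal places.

13.84%

Rearranging the constant-growth DDM: r = D₁/P₀ + g.
D₁ = 6.69 × (1 + 0.012) = 6.7703.
r = 6.7703 / 53.58 + 0.012 = 0.12636 + 0.012 = 0.13836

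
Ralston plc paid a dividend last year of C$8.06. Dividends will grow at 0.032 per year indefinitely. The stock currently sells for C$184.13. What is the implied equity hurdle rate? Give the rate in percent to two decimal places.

7.72%

Rearranging the constant-growth DDM: r = D₁/P₀ + g.
D₁ = 8.06 × (1 + 0.032) = 8.3179.
r = 8.3179 / 184.13 + 0.032 = 0.04517 + 0.032 = 0.07717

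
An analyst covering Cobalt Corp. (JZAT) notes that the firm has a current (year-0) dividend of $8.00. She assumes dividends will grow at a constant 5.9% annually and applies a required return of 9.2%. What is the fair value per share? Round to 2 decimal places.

Gordon growth model: P₀ = D₁/(r − g). D₁ = 8.00 × (1 + 0.059) = 8.4720.
P₀ = 8.4720 / (0.092 − 0.059) = 8.4720 / 0.033 = 256.7273

$256.73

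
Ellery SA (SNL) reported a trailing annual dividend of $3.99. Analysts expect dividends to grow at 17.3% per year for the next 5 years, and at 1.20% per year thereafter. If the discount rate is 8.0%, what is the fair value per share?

$115.48

Two-stage DDM. Project D₁…D_5 at 0.173, terminal growth 0.012, discount at r = 0.08.
D_1 = 4.6803
D_2 = 5.4900
D_3 = 6.4397
D_4 = 7.5538
D_5 = 8.8606
Terminal value at t=5: TV = D_6/(r−g) = 8.9669/(0.08−0.012) = 131.8665
P₀ = 4.6803/(1+0.08)^1 + 5.4900/(1+0.08)^2 + 6.4397/(1+0.08)^3 + 7.5538/(1+0.08)^4 + 8.8606/(1+0.08)^5 + 131.8665/(1+0.08)^5 = 115.4812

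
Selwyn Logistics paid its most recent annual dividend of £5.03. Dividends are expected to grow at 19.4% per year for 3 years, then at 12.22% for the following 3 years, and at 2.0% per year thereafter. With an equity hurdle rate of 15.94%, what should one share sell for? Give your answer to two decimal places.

Three-stage DDM. Project D₁…D_6; terminal Gordon value at t=6 with g = 0.02; discount at r = 0.1594.
D_1 = 6.0058
D_2 = 7.1709
D_3 = 8.5621
D_4 = 9.6084
D_5 = 10.7826
D_6 = 12.1002
TV_6 = 12.3422/(0.1594−0.02) = 88.5379
P₀ = Σ Dₜ/(1+r)ᵗ + TV_6/(1+r)^6 = 67.9079

£67.91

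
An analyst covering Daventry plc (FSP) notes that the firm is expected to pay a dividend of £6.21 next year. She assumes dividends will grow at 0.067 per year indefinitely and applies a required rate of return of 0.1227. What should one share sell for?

£111.49

Gordon growth model: P₀ = D₁/(r − g), with D₁ = 6.21 given directly.
P₀ = 6.2100 / (0.1227 − 0.067) = 6.2100 / 0.0557 = 111.4901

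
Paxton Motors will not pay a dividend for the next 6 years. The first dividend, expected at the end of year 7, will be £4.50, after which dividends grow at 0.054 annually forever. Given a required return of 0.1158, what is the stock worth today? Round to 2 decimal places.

£37.73

Deferred-dividend DDM. At t=6 the remaining stream is a growing perpetuity with first payment D_7 = 4.50.
V_6 = D_7/(r−g) = 4.50/(0.1158−0.054) = 72.8155
P₀ = V_6/(1+r)^6 = 72.8155/(1+0.1158)^6 = 37.7317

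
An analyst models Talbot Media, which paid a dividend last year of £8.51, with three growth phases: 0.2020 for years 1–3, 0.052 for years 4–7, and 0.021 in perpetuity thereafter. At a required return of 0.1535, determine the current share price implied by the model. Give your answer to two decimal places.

Three-stage DDM. Project D₁…D_7; terminal Gordon value at t=7 with g = 0.021; discount at r = 0.1535.
D_1 = 10.2290
D_2 = 12.2953
D_3 = 14.7789
D_4 = 15.5474
D_5 = 16.3559
D_6 = 17.2064
D_7 = 18.1011
TV_7 = 18.4813/(0.1535−0.021) = 139.4812
P₀ = Σ Dₜ/(1+r)ᵗ + TV_7/(1+r)^7 = 109.8273

£109.83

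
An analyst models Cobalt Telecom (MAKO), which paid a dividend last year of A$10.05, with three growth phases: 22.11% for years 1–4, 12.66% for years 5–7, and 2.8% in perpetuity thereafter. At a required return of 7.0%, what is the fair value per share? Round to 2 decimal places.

Three-stage DDM. Project D₁…D_7; terminal Gordon value at t=7 with g = 0.028; discount at r = 0.07.
D_1 = 12.2721
D_2 = 14.9854
D_3 = 18.2987
D_4 = 22.3445
D_5 = 25.1733
D_6 = 28.3603
D_7 = 31.9507
TV_7 = 32.8453/(0.07−0.028) = 782.0311
P₀ = Σ Dₜ/(1+r)ᵗ + TV_7/(1+r)^7 = 600.2946

A$600.29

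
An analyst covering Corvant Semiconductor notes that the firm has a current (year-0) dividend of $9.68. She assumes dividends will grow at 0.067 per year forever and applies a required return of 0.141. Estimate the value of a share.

$139.58

Gordon growth model: P₀ = D₁/(r − g). D₁ = 9.68 × (1 + 0.067) = 10.3286.
P₀ = 10.3286 / (0.141 − 0.067) = 10.3286 / 0.074 = 139.5751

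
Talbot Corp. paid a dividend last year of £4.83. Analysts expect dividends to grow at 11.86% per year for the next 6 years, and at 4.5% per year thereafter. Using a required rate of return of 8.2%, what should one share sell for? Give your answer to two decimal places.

£199.16

Two-stage DDM. Project D₁…D_6 at 0.1186, terminal growth 0.045, discount at r = 0.082.
D_1 = 5.4028
D_2 = 6.0436
D_3 = 6.7604
D_4 = 7.5622
D_5 = 8.4590
D_6 = 9.4623
Terminal value at t=6: TV = D_7/(r−g) = 9.8881/(0.082−0.045) = 267.2456
P₀ = 5.4028/(1+0.082)^1 + 6.0436/(1+0.082)^2 + 6.7604/(1+0.082)^3 + 7.5622/(1+0.082)^4 + 8.4590/(1+0.082)^5 + 9.4623/(1+0.082)^6 + 267.2456/(1+0.082)^6 = 199.1620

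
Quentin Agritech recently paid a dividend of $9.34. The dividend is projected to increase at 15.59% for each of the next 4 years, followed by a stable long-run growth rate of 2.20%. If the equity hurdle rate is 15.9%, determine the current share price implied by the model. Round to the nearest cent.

Two-stage DDM. Project D₁…D_4 at 0.1559, terminal growth 0.022, discount at r = 0.159.
D_1 = 10.7961
D_2 = 12.4792
D_3 = 14.4247
D_4 = 16.6735
Terminal value at t=4: TV = D_5/(r−g) = 17.0404/(0.159−0.022) = 124.3822
P₀ = 10.7961/(1+0.159)^1 + 12.4792/(1+0.159)^2 + 14.4247/(1+0.159)^3 + 16.6735/(1+0.159)^4 + 124.3822/(1+0.159)^4 = 106.0434

$106.04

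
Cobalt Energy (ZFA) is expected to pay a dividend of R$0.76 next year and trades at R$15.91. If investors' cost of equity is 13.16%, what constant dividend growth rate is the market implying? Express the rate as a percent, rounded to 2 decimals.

From P₀ = D₁/(r − g), the implied growth is g = r − D₁/P₀.
g = 0.1316 − 0.76/15.91 = 0.1316 − 0.04777 = 0.08383

8.38%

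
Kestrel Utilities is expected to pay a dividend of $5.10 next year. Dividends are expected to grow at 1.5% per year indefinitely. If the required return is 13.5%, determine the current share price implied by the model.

Gordon growth model: P₀ = D₁/(r − g), with D₁ = 5.10 given directly.
P₀ = 5.1000 / (0.135 − 0.015) = 5.1000 / 0.12 = 42.5000

$42.50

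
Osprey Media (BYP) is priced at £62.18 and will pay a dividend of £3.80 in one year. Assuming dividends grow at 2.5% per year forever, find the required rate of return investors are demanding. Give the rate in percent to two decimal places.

8.61%

Rearranging the constant-growth DDM: r = D₁/P₀ + g.
r = 3.8000 / 62.18 + 0.025 = 0.06111 + 0.025 = 0.08611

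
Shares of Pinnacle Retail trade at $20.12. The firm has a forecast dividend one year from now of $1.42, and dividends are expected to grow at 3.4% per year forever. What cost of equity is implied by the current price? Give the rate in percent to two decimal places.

10.46%

Rearranging the constant-growth DDM: r = D₁/P₀ + g.
r = 1.4200 / 20.12 + 0.034 = 0.07058 + 0.034 = 0.10458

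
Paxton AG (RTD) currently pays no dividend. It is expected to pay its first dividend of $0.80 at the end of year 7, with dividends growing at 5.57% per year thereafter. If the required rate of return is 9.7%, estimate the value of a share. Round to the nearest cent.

Deferred-dividend DDM. At t=6 the remaining stream is a growing perpetuity with first payment D_7 = 0.80.
V_6 = D_7/(r−g) = 0.80/(0.097−0.0557) = 19.3705
P₀ = V_6/(1+r)^6 = 19.3705/(1+0.097)^6 = 11.1148

$11.11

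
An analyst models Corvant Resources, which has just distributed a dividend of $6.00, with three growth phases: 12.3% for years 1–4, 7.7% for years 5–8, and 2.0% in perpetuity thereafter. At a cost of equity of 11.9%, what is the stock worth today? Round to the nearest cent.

Three-stage DDM. Project D₁…D_8; terminal Gordon value at t=8 with g = 0.02; discount at r = 0.119.
D_1 = 6.7380
D_2 = 7.5668
D_3 = 8.4975
D_4 = 9.5427
D_5 = 10.2775
D_6 = 11.0688
D_7 = 11.9211
D_8 = 12.8391
TV_8 = 13.0958/(0.119−0.02) = 132.2812
P₀ = Σ Dₜ/(1+r)ᵗ + TV_8/(1+r)^8 = 100.1693

$100.17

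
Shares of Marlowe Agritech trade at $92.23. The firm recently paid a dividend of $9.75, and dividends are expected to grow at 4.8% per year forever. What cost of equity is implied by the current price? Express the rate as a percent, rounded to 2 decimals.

Rearranging the constant-growth DDM: r = D₁/P₀ + g.
D₁ = 9.75 × (1 + 0.048) = 10.2180.
r = 10.2180 / 92.23 + 0.048 = 0.11079 + 0.048 = 0.15879

15.88%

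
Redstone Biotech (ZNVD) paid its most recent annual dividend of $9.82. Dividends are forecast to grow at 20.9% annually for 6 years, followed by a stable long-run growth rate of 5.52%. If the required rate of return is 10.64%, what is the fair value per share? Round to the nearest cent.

Two-stage DDM. Project D₁…D_6 at 0.209, terminal growth 0.0552, discount at r = 0.1064.
D_1 = 11.8724
D_2 = 14.3537
D_3 = 17.3536
D_4 = 20.9805
D_5 = 25.3655
D_6 = 30.6669
Terminal value at t=6: TV = D_7/(r−g) = 32.3597/(0.1064−0.0552) = 632.0248
P₀ = 11.8724/(1+0.1064)^1 + 14.3537/(1+0.1064)^2 + 17.3536/(1+0.1064)^3 + 20.9805/(1+0.1064)^4 + 25.3655/(1+0.1064)^5 + 30.6669/(1+0.1064)^6 + 632.0248/(1+0.1064)^6 = 425.8459

$425.85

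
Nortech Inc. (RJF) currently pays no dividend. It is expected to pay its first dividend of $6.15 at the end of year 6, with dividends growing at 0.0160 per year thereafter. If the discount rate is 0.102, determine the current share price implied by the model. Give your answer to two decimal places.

$44.00

Deferred-dividend DDM. At t=5 the remaining stream is a growing perpetuity with first payment D_6 = 6.15.
V_5 = D_6/(r−g) = 6.15/(0.102−0.016) = 71.5116
P₀ = V_5/(1+r)^5 = 71.5116/(1+0.102)^5 = 44.0016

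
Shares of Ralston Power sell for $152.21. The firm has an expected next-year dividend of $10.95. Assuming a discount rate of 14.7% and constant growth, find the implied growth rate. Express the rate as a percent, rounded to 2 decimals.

From P₀ = D₁/(r − g), the implied growth is g = r − D₁/P₀.
g = 0.147 − 10.95/152.21 = 0.147 − 0.07194 = 0.07506

7.51%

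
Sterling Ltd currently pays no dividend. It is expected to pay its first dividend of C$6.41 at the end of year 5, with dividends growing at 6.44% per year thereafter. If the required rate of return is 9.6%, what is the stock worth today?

C$140.58

Deferred-dividend DDM. At t=4 the remaining stream is a growing perpetuity with first payment D_5 = 6.41.
V_4 = D_5/(r−g) = 6.41/(0.096−0.0644) = 202.8481
P₀ = V_4/(1+r)^4 = 202.8481/(1+0.096)^4 = 140.5817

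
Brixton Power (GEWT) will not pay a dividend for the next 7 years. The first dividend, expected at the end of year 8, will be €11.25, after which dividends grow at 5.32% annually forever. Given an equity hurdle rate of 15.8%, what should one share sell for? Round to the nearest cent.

Deferred-dividend DDM. At t=7 the remaining stream is a growing perpetuity with first payment D_8 = 11.25.
V_7 = D_8/(r−g) = 11.25/(0.158−0.0532) = 107.3473
P₀ = V_7/(1+r)^7 = 107.3473/(1+0.158)^7 = 38.4442

€38.44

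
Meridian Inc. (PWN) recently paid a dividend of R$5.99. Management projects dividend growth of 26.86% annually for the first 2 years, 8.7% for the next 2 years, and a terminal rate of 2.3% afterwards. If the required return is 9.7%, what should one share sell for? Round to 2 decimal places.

R$139.47

Three-stage DDM. Project D₁…D_4; terminal Gordon value at t=4 with g = 0.023; discount at r = 0.097.
D_1 = 7.5989
D_2 = 9.6400
D_3 = 10.4787
D_4 = 11.3903
TV_4 = 11.6523/(0.097−0.023) = 157.4633
P₀ = Σ Dₜ/(1+r)ᵗ + TV_4/(1+r)^4 = 139.4711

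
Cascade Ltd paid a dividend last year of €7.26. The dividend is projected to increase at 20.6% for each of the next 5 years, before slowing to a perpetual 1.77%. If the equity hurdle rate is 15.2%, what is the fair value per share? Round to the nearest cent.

Two-stage DDM. Project D₁…D_5 at 0.206, terminal growth 0.0177, discount at r = 0.152.
D_1 = 8.7556
D_2 = 10.5592
D_3 = 12.7344
D_4 = 15.3577
D_5 = 18.5214
Terminal value at t=5: TV = D_6/(r−g) = 18.8492/(0.152−0.0177) = 140.3515
P₀ = 8.7556/(1+0.152)^1 + 10.5592/(1+0.152)^2 + 12.7344/(1+0.152)^3 + 15.3577/(1+0.152)^4 + 18.5214/(1+0.152)^5 + 140.3515/(1+0.152)^5 = 110.9110

€110.91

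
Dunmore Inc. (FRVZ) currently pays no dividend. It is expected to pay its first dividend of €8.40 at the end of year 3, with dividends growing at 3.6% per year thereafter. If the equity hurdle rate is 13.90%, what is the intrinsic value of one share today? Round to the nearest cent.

Deferred-dividend DDM. At t=2 the remaining stream is a growing perpetuity with first payment D_3 = 8.40.
V_2 = D_3/(r−g) = 8.40/(0.139−0.036) = 81.5534
P₀ = V_2/(1+r)^2 = 81.5534/(1+0.139)^2 = 62.8629

€62.86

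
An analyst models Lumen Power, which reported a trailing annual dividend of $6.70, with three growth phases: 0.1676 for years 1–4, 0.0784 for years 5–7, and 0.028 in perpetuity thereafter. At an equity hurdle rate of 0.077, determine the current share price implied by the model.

$255.70

Three-stage DDM. Project D₁…D_7; terminal Gordon value at t=7 with g = 0.028; discount at r = 0.077.
D_1 = 7.8229
D_2 = 9.1340
D_3 = 10.6649
D_4 = 12.4523
D_5 = 13.4286
D_6 = 14.4814
D_7 = 15.6168
TV_7 = 16.0540/(0.077−0.028) = 327.6331
P₀ = Σ Dₜ/(1+r)ᵗ + TV_7/(1+r)^7 = 255.6983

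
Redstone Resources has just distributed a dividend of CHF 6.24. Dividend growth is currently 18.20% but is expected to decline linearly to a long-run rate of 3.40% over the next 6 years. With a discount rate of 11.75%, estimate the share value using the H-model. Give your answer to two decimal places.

CHF 110.45

H-model: P₀ = D₀[(1+g_L) + H(g_S−g_L)]/(r−g_L), with H = 6/2 = 3.
P₀ = 6.24 × [(1+0.034) + 3×(0.182−0.034)] / (0.1175−0.034)
   = 6.24 × 1.4780 / 0.0835 = 110.4517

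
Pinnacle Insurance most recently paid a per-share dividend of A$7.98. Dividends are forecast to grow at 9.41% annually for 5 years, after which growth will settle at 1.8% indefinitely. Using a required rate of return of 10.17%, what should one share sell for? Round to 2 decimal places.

Two-stage DDM. Project D₁…D_5 at 0.0941, terminal growth 0.018, discount at r = 0.1017.
D_1 = 8.7309
D_2 = 9.5525
D_3 = 10.4514
D_4 = 11.4349
D_5 = 12.5109
Terminal value at t=5: TV = D_6/(r−g) = 12.7361/(0.1017−0.018) = 152.1634
P₀ = 8.7309/(1+0.1017)^1 + 9.5525/(1+0.1017)^2 + 10.4514/(1+0.1017)^3 + 11.4349/(1+0.1017)^4 + 12.5109/(1+0.1017)^5 + 152.1634/(1+0.1017)^5 = 132.8366

A$132.84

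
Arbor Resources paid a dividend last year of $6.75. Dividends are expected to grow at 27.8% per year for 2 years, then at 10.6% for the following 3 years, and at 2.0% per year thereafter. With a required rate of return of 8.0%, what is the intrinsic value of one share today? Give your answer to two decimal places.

Three-stage DDM. Project D₁…D_5; terminal Gordon value at t=5 with g = 0.02; discount at r = 0.08.
D_1 = 8.6265
D_2 = 11.0247
D_3 = 12.1933
D_4 = 13.4858
D_5 = 14.9153
TV_5 = 15.2136/(0.08−0.02) = 253.5594
P₀ = Σ Dₜ/(1+r)ᵗ + TV_5/(1+r)^5 = 219.7506

$219.75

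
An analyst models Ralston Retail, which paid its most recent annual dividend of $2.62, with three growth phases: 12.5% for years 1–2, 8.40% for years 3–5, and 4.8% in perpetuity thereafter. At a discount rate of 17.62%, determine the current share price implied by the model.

Three-stage DDM. Project D₁…D_5; terminal Gordon value at t=5 with g = 0.048; discount at r = 0.1762.
D_1 = 2.9475
D_2 = 3.3159
D_3 = 3.5945
D_4 = 3.8964
D_5 = 4.2237
TV_5 = 4.4264/(0.1762−0.048) = 34.5277
P₀ = Σ Dₜ/(1+r)ᵗ + TV_5/(1+r)^5 = 26.3616

$26.36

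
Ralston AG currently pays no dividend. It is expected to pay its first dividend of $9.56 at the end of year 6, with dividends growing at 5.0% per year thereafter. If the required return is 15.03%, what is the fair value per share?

$47.33

Deferred-dividend DDM. At t=5 the remaining stream is a growing perpetuity with first payment D_6 = 9.56.
V_5 = D_6/(r−g) = 9.56/(0.1503−0.05) = 95.3141
P₀ = V_5/(1+r)^5 = 95.3141/(1+0.1503)^5 = 47.3262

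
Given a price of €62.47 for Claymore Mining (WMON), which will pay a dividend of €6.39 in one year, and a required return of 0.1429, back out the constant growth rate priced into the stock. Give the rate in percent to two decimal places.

From P₀ = D₁/(r − g), the implied growth is g = r − D₁/P₀.
g = 0.1429 − 6.39/62.47 = 0.1429 − 0.10229 = 0.04061

4.06%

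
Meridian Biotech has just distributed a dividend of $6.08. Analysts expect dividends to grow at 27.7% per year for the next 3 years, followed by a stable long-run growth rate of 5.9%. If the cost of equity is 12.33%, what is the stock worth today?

Two-stage DDM. Project D₁…D_3 at 0.277, terminal growth 0.059, discount at r = 0.1233.
D_1 = 7.7642
D_2 = 9.9148
D_3 = 12.6612
Terminal value at t=3: TV = D_4/(r−g) = 13.4083/(0.1233−0.059) = 208.5265
P₀ = 7.7642/(1+0.1233)^1 + 9.9148/(1+0.1233)^2 + 12.6612/(1+0.1233)^3 + 208.5265/(1+0.1233)^3 = 170.8232

$170.82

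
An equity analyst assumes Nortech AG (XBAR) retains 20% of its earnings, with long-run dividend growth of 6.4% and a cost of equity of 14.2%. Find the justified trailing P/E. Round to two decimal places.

10.91

Payout ratio b = 1 − 0.20 = 0.80.
Justified trailing P/E = b(1+g)/(r−g) = 0.80×(1+0.064)/(0.142−0.064) = 10.9128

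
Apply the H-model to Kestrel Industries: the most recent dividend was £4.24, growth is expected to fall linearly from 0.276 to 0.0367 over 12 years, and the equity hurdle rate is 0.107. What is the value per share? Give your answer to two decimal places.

£149.12

H-model: P₀ = D₀[(1+g_L) + H(g_S−g_L)]/(r−g_L), with H = 12/2 = 6.
P₀ = 4.24 × [(1+0.0367) + 6×(0.276−0.0367)] / (0.107−0.0367)
   = 4.24 × 2.4725 / 0.0703 = 149.1238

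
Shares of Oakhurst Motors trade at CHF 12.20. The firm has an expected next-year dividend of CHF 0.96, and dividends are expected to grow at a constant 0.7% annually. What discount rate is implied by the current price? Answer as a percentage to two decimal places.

8.57%

Rearranging the constant-growth DDM: r = D₁/P₀ + g.
r = 0.9600 / 12.20 + 0.007 = 0.07869 + 0.007 = 0.08569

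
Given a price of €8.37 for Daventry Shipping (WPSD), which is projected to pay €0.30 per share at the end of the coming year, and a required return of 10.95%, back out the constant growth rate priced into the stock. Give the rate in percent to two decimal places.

7.37%

From P₀ = D₁/(r − g), the implied growth is g = r − D₁/P₀.
g = 0.1095 − 0.30/8.37 = 0.1095 − 0.03584 = 0.07366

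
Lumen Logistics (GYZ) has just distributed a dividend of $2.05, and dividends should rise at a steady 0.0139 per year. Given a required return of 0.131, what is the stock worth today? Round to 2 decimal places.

$17.75

Gordon growth model: P₀ = D₁/(r − g). D₁ = 2.05 × (1 + 0.0139) = 2.0785.
P₀ = 2.0785 / (0.131 − 0.0139) = 2.0785 / 0.1171 = 17.7497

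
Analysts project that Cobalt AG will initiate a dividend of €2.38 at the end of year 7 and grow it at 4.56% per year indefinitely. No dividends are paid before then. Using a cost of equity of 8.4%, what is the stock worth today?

€38.20

Deferred-dividend DDM. At t=6 the remaining stream is a growing perpetuity with first payment D_7 = 2.38.
V_6 = D_7/(r−g) = 2.38/(0.084−0.0456) = 61.9792
P₀ = V_6/(1+r)^6 = 61.9792/(1+0.084)^6 = 38.2006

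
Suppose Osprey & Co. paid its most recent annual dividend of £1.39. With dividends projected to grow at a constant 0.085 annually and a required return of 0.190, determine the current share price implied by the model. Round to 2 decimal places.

Gordon growth model: P₀ = D₁/(r − g). D₁ = 1.39 × (1 + 0.085) = 1.5081.
P₀ = 1.5081 / (0.19 − 0.085) = 1.5081 / 0.105 = 14.3633

£14.36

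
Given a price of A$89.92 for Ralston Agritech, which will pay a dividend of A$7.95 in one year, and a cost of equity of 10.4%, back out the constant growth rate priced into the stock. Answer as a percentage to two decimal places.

1.56%

From P₀ = D₁/(r − g), the implied growth is g = r − D₁/P₀.
g = 0.104 − 7.95/89.92 = 0.104 − 0.08841 = 0.01559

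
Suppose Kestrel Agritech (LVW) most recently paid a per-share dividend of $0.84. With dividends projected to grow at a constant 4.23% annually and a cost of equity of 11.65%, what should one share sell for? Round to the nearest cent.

$11.80

Gordon growth model: P₀ = D₁/(r − g). D₁ = 0.84 × (1 + 0.0423) = 0.8755.
P₀ = 0.8755 / (0.1165 − 0.0423) = 0.8755 / 0.0742 = 11.7996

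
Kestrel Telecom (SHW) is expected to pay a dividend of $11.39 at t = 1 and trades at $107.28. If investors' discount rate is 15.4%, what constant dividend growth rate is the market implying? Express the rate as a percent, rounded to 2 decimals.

From P₀ = D₁/(r − g), the implied growth is g = r − D₁/P₀.
g = 0.154 − 11.39/107.28 = 0.154 − 0.10617 = 0.04783

4.78%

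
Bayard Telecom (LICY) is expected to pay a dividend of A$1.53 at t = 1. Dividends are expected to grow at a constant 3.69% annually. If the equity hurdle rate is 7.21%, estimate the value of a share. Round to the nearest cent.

Gordon growth model: P₀ = D₁/(r − g), with D₁ = 1.53 given directly.
P₀ = 1.5300 / (0.0721 − 0.0369) = 1.5300 / 0.0352 = 43.4659

A$43.47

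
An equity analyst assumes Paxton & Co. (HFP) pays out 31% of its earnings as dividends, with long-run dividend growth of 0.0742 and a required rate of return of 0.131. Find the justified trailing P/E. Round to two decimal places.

5.86

Justified trailing P/E = b(1+g)/(r−g) = 0.31×(1+0.0742)/(0.131−0.0742) = 5.8627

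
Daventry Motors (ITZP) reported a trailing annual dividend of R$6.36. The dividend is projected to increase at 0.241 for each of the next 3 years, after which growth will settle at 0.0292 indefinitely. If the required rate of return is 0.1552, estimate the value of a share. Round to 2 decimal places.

R$86.46

Two-stage DDM. Project D₁…D_3 at 0.241, terminal growth 0.0292, discount at r = 0.1552.
D_1 = 7.8928
D_2 = 9.7949
D_3 = 12.1555
Terminal value at t=3: TV = D_4/(r−g) = 12.5104/(0.1552−0.0292) = 99.2891
P₀ = 7.8928/(1+0.1552)^1 + 9.7949/(1+0.1552)^2 + 12.1555/(1+0.1552)^3 + 99.2891/(1+0.1552)^3 = 86.4638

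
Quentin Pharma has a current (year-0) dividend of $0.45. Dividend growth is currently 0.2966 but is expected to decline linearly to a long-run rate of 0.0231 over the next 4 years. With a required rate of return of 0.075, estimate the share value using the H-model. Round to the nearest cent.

H-model: P₀ = D₀[(1+g_L) + H(g_S−g_L)]/(r−g_L), with H = 4/2 = 2.
P₀ = 0.45 × [(1+0.0231) + 2×(0.2966−0.0231)] / (0.075−0.0231)
   = 0.45 × 1.5701 / 0.0519 = 13.6136

$13.61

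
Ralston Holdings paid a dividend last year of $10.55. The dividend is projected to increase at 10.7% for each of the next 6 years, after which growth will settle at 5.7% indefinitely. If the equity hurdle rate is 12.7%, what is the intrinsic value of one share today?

Two-stage DDM. Project D₁…D_6 at 0.107, terminal growth 0.057, discount at r = 0.127.
D_1 = 11.6789
D_2 = 12.9285
D_3 = 14.3118
D_4 = 15.8432
D_5 = 17.5384
D_6 = 19.4150
Terminal value at t=6: TV = D_7/(r−g) = 20.5217/(0.127−0.057) = 293.1670
P₀ = 11.6789/(1+0.127)^1 + 12.9285/(1+0.127)^2 + 14.3118/(1+0.127)^3 + 15.8432/(1+0.127)^4 + 17.5384/(1+0.127)^5 + 19.4150/(1+0.127)^6 + 293.1670/(1+0.127)^6 = 202.5602

$202.56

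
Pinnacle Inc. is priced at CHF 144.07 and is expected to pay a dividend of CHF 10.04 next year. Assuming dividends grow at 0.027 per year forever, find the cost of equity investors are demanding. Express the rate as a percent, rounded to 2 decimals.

9.67%

Rearranging the constant-growth DDM: r = D₁/P₀ + g.
r = 10.0400 / 144.07 + 0.027 = 0.06969 + 0.027 = 0.09669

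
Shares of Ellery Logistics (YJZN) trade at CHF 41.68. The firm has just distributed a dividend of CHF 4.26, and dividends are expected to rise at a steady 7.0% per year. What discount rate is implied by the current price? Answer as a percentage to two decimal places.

17.94%

Rearranging the constant-growth DDM: r = D₁/P₀ + g.
D₁ = 4.26 × (1 + 0.07) = 4.5582.
r = 4.5582 / 41.68 + 0.07 = 0.10936 + 0.07 = 0.17936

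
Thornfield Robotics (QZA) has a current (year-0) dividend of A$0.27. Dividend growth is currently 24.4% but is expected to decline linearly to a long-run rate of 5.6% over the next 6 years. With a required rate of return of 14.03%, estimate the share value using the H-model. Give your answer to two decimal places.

H-model: P₀ = D₀[(1+g_L) + H(g_S−g_L)]/(r−g_L), with H = 6/2 = 3.
P₀ = 0.27 × [(1+0.056) + 3×(0.244−0.056)] / (0.1403−0.056)
   = 0.27 × 1.6200 / 0.0843 = 5.1886

A$5.19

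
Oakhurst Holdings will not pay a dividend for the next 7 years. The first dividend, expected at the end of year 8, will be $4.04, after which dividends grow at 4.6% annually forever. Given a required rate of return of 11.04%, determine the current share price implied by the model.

Deferred-dividend DDM. At t=7 the remaining stream is a growing perpetuity with first payment D_8 = 4.04.
V_7 = D_8/(r−g) = 4.04/(0.1104−0.046) = 62.7329
P₀ = V_7/(1+r)^7 = 62.7329/(1+0.1104)^7 = 30.1397

$30.14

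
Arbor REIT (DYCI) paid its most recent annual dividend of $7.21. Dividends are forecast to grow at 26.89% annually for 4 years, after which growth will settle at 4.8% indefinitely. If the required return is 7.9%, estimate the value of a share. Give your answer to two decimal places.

$510.15

Two-stage DDM. Project D₁…D_4 at 0.2689, terminal growth 0.048, discount at r = 0.079.
D_1 = 9.1488
D_2 = 11.6089
D_3 = 14.7305
D_4 = 18.6915
Terminal value at t=4: TV = D_5/(r−g) = 19.5887/(0.079−0.048) = 631.8943
P₀ = 9.1488/(1+0.079)^1 + 11.6089/(1+0.079)^2 + 14.7305/(1+0.079)^3 + 18.6915/(1+0.079)^4 + 631.8943/(1+0.079)^4 = 510.1514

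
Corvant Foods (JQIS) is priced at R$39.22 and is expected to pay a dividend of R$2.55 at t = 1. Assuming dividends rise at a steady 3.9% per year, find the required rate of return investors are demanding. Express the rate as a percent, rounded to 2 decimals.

Rearranging the constant-growth DDM: r = D₁/P₀ + g.
r = 2.5500 / 39.22 + 0.039 = 0.06502 + 0.039 = 0.10402

10.40%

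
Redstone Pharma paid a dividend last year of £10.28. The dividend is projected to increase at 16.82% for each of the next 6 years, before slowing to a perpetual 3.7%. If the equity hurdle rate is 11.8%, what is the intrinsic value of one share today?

£243.43

Two-stage DDM. Project D₁…D_6 at 0.1682, terminal growth 0.037, discount at r = 0.118.
D_1 = 12.0091
D_2 = 14.0290
D_3 = 16.3887
D_4 = 19.1453
D_5 = 22.3655
D_6 = 26.1274
Terminal value at t=6: TV = D_7/(r−g) = 27.0941/(0.118−0.037) = 334.4953
P₀ = 12.0091/(1+0.118)^1 + 14.0290/(1+0.118)^2 + 16.3887/(1+0.118)^3 + 19.1453/(1+0.118)^4 + 22.3655/(1+0.118)^5 + 26.1274/(1+0.118)^6 + 334.4953/(1+0.118)^6 = 243.4251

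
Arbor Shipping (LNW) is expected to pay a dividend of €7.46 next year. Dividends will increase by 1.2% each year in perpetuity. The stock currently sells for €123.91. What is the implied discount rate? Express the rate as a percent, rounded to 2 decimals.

Rearranging the constant-growth DDM: r = D₁/P₀ + g.
r = 7.4600 / 123.91 + 0.012 = 0.06020 + 0.012 = 0.07220

7.22%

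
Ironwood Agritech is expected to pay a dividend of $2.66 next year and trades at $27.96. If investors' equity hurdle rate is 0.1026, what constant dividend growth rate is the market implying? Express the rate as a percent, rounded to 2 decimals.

From P₀ = D₁/(r − g), the implied growth is g = r − D₁/P₀.
g = 0.1026 − 2.66/27.96 = 0.1026 − 0.09514 = 0.00746

0.75%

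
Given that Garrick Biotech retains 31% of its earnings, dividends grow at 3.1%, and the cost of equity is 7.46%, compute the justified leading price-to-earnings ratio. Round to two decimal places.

15.83

Payout ratio b = 1 − 0.31 = 0.69.
Justified leading P/E = b/(r−g) = 0.69/(0.0746−0.031) = 15.8257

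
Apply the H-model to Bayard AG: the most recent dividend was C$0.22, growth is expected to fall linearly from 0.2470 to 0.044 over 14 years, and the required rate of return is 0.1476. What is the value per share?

H-model: P₀ = D₀[(1+g_L) + H(g_S−g_L)]/(r−g_L), with H = 14/2 = 7.
P₀ = 0.22 × [(1+0.044) + 7×(0.247−0.044)] / (0.1476−0.044)
   = 0.22 × 2.4650 / 0.1036 = 5.2346

C$5.23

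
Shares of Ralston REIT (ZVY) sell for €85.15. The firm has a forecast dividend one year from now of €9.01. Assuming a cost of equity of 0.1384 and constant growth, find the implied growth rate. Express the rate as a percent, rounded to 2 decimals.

3.26%

From P₀ = D₁/(r − g), the implied growth is g = r − D₁/P₀.
g = 0.1384 − 9.01/85.15 = 0.1384 − 0.10581 = 0.03259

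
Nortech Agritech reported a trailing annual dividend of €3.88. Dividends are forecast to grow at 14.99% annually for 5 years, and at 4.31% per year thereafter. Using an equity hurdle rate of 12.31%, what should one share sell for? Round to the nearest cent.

€77.76

Two-stage DDM. Project D₁…D_5 at 0.1499, terminal growth 0.0431, discount at r = 0.1231.
D_1 = 4.4616
D_2 = 5.1304
D_3 = 5.8995
D_4 = 6.7838
D_5 = 7.8007
Terminal value at t=5: TV = D_6/(r−g) = 8.1369/(0.1231−0.0431) = 101.7110
P₀ = 4.4616/(1+0.1231)^1 + 5.1304/(1+0.1231)^2 + 5.8995/(1+0.1231)^3 + 6.7838/(1+0.1231)^4 + 7.8007/(1+0.1231)^5 + 101.7110/(1+0.1231)^5 = 77.7552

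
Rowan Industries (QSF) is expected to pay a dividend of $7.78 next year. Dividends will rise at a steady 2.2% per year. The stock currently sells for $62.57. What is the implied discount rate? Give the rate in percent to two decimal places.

14.63%

Rearranging the constant-growth DDM: r = D₁/P₀ + g.
r = 7.7800 / 62.57 + 0.022 = 0.12434 + 0.022 = 0.14634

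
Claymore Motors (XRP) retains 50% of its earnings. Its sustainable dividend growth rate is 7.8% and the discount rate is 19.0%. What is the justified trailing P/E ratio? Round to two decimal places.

Payout ratio b = 1 − 0.50 = 0.50.
Justified trailing P/E = b(1+g)/(r−g) = 0.50×(1+0.078)/(0.19−0.078) = 4.8125

4.81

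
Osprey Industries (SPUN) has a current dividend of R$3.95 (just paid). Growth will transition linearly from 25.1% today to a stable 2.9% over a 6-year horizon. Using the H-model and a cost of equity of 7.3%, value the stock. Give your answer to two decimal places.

R$152.16

H-model: P₀ = D₀[(1+g_L) + H(g_S−g_L)]/(r−g_L), with H = 6/2 = 3.
P₀ = 3.95 × [(1+0.029) + 3×(0.251−0.029)] / (0.073−0.029)
   = 3.95 × 1.6950 / 0.044 = 152.1648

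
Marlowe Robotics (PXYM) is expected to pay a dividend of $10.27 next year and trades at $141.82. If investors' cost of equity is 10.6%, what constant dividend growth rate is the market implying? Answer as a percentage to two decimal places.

3.36%

From P₀ = D₁/(r − g), the implied growth is g = r − D₁/P₀.
g = 0.106 − 10.27/141.82 = 0.106 − 0.07242 = 0.03358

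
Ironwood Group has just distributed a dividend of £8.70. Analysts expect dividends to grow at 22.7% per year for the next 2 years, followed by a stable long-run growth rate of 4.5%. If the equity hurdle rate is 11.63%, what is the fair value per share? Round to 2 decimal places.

£174.13

Two-stage DDM. Project D₁…D_2 at 0.227, terminal growth 0.045, discount at r = 0.1163.
D_1 = 10.6749
D_2 = 13.0981
Terminal value at t=2: TV = D_3/(r−g) = 13.6875/(0.1163−0.045) = 191.9708
P₀ = 10.6749/(1+0.1163)^1 + 13.0981/(1+0.1163)^2 + 191.9708/(1+0.1163)^2 = 174.1279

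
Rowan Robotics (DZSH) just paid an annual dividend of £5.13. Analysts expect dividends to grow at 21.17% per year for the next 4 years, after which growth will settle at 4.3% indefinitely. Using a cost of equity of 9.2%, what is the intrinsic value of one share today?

Two-stage DDM. Project D₁…D_4 at 0.2117, terminal growth 0.043, discount at r = 0.092.
D_1 = 6.2160
D_2 = 7.5320
D_3 = 9.1265
D_4 = 11.0585
Terminal value at t=4: TV = D_5/(r−g) = 11.5341/(0.092−0.043) = 235.3889
P₀ = 6.2160/(1+0.092)^1 + 7.5320/(1+0.092)^2 + 9.1265/(1+0.092)^3 + 11.0585/(1+0.092)^4 + 235.3889/(1+0.092)^4 = 192.3313

£192.33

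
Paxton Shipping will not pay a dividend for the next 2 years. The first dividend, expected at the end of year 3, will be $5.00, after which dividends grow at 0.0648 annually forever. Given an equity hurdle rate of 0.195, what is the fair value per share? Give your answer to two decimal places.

$26.89

Deferred-dividend DDM. At t=2 the remaining stream is a growing perpetuity with first payment D_3 = 5.00.
V_2 = D_3/(r−g) = 5.00/(0.195−0.0648) = 38.4025
P₀ = V_2/(1+r)^2 = 38.4025/(1+0.195)^2 = 26.8920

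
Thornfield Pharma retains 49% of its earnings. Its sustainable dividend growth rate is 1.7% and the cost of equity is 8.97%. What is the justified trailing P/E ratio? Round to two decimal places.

7.13

Payout ratio b = 1 − 0.49 = 0.51.
Justified trailing P/E = b(1+g)/(r−g) = 0.51×(1+0.017)/(0.0897−0.017) = 7.1344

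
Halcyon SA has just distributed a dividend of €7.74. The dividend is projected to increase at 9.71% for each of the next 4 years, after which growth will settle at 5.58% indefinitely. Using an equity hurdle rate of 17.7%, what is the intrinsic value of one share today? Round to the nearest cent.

€76.95

Two-stage DDM. Project D₁…D_4 at 0.0971, terminal growth 0.0558, discount at r = 0.177.
D_1 = 8.4916
D_2 = 9.3161
D_3 = 10.2207
D_4 = 11.2131
Terminal value at t=4: TV = D_5/(r−g) = 11.8388/(0.177−0.0558) = 97.6798
P₀ = 8.4916/(1+0.177)^1 + 9.3161/(1+0.177)^2 + 10.2207/(1+0.177)^3 + 11.2131/(1+0.177)^4 + 97.6798/(1+0.177)^4 = 76.9483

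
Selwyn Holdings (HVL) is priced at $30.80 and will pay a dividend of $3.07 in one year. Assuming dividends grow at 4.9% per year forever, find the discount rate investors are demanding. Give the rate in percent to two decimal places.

Rearranging the constant-growth DDM: r = D₁/P₀ + g.
r = 3.0700 / 30.80 + 0.049 = 0.09968 + 0.049 = 0.14868

14.87%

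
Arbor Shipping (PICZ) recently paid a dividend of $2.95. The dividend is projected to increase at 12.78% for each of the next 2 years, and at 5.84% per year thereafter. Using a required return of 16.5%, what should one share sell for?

Two-stage DDM. Project D₁…D_2 at 0.1278, terminal growth 0.0584, discount at r = 0.165.
D_1 = 3.3270
D_2 = 3.7522
Terminal value at t=2: TV = D_3/(r−g) = 3.9713/(0.165−0.0584) = 37.2545
P₀ = 3.3270/(1+0.165)^1 + 3.7522/(1+0.165)^2 + 37.2545/(1+0.165)^2 = 33.0694

$33.07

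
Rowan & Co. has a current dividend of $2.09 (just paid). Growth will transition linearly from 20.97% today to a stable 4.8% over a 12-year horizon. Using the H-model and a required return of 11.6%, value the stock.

$62.03

H-model: P₀ = D₀[(1+g_L) + H(g_S−g_L)]/(r−g_L), with H = 12/2 = 6.
P₀ = 2.09 × [(1+0.048) + 6×(0.2097−0.048)] / (0.116−0.048)
   = 2.09 × 2.0182 / 0.068 = 62.0300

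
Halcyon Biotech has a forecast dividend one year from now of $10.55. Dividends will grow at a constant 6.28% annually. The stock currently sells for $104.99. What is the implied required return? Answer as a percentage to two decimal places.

16.33%

Rearranging the constant-growth DDM: r = D₁/P₀ + g.
r = 10.5500 / 104.99 + 0.0628 = 0.10049 + 0.0628 = 0.16329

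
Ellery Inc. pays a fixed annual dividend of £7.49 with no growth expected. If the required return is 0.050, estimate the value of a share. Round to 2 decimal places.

£149.80

Zero-growth DDM (perpetuity): P₀ = D/r = 7.49 / 0.05 = 149.8000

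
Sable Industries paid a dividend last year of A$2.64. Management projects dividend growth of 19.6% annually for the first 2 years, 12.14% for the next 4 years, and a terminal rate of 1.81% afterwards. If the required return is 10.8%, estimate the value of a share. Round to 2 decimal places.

Three-stage DDM. Project D₁…D_6; terminal Gordon value at t=6 with g = 0.0181; discount at r = 0.108.
D_1 = 3.1574
D_2 = 3.7763
D_3 = 4.2347
D_4 = 4.7488
D_5 = 5.3253
D_6 = 5.9718
TV_6 = 6.0799/(0.108−0.0181) = 67.6300
P₀ = Σ Dₜ/(1+r)ᵗ + TV_6/(1+r)^6 = 55.1573

A$55.16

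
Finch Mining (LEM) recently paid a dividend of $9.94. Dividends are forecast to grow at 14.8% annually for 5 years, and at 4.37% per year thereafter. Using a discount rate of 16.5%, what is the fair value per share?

$127.03

Two-stage DDM. Project D₁…D_5 at 0.148, terminal growth 0.0437, discount at r = 0.165.
D_1 = 11.4111
D_2 = 13.1000
D_3 = 15.0388
D_4 = 17.2645
D_5 = 19.8196
Terminal value at t=5: TV = D_6/(r−g) = 20.6858/(0.165−0.0437) = 170.5339
P₀ = 11.4111/(1+0.165)^1 + 13.1000/(1+0.165)^2 + 15.0388/(1+0.165)^3 + 17.2645/(1+0.165)^4 + 19.8196/(1+0.165)^5 + 170.5339/(1+0.165)^5 = 127.0321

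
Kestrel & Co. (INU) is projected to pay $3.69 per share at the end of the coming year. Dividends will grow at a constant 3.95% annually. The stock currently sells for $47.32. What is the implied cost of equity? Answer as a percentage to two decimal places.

Rearranging the constant-growth DDM: r = D₁/P₀ + g.
r = 3.6900 / 47.32 + 0.0395 = 0.07798 + 0.0395 = 0.11748

11.75%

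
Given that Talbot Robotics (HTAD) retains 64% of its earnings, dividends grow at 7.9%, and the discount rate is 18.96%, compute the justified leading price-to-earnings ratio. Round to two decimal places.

3.25

Payout ratio b = 1 − 0.64 = 0.36.
Justified leading P/E = b/(r−g) = 0.36/(0.1896−0.079) = 3.2550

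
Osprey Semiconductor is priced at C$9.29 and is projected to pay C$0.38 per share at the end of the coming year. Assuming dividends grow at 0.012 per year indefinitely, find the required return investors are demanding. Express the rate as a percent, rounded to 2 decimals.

Rearranging the constant-growth DDM: r = D₁/P₀ + g.
r = 0.3800 / 9.29 + 0.012 = 0.04090 + 0.012 = 0.05290

5.29%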